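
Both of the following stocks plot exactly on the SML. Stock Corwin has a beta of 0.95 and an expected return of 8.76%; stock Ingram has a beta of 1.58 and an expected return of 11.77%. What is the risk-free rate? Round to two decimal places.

Both satisfy E(R) = R_f + β·MRP, so the slope of the SML is
MRP = (11.77% − 8.76%) / (1.58 − 0.95) = 3.01% / 0.63 = 4.7778%
R_f = E(R_Corwin) − β_Corwin·MRP = 8.76% − 0.95 × 4.7778% = 4.2211%

4.22%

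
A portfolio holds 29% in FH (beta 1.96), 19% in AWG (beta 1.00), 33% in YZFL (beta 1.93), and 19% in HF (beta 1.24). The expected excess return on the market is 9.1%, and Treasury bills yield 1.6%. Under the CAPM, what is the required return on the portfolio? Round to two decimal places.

16.44%

β_P = Σ w_i β_i = 0.29×1.96 + 0.19×1.00 + 0.33×1.93 + 0.19×1.24 = 1.6309
E(R_P) = R_f + β_P × MRP = 1.6% + 1.6309 × 9.1% = 16.44%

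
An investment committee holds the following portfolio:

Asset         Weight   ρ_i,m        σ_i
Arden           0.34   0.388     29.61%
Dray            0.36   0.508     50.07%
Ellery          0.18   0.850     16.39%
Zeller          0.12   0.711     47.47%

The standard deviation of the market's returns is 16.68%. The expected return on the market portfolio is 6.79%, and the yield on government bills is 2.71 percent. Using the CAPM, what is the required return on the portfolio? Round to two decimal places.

β_Arden = 0.388 × 29.61% / 16.68% = 0.6888
β_Dray = 0.508 × 50.07% / 16.68% = 1.5249
β_Ellery = 0.850 × 16.39% / 16.68% = 0.8352
β_Zeller = 0.711 × 47.47% / 16.68% = 2.0235
β_P = Σ w_i β_i = 0.34×0.6888 + 0.36×1.5249 + 0.18×0.8352 + 0.12×2.0235 = 1.1763
MRP = 6.79% − 2.71% = 4.08%
E(R_P) = R_f + β_P × MRP = 2.71% + 1.1763 × 4.08% = 7.51%

7.51%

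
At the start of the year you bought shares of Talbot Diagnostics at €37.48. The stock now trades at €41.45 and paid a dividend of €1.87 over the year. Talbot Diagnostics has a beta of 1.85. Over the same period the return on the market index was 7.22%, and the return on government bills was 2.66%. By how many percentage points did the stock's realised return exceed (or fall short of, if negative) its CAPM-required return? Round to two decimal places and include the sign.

+4.49%

Realised HPR = (P1 + D1 − P0) / P0 = (41.45 + 1.87 − 37.48) / 37.48 = 5.84 / 37.48 = 15.5816%
MRP = 7.22% − 2.66% = 4.56%
CAPM required = R_f + β·MRP = 2.66% + 1.85 × 4.56% = 11.0960%
α = realised − required = 15.5816% − 11.0960% = +4.49%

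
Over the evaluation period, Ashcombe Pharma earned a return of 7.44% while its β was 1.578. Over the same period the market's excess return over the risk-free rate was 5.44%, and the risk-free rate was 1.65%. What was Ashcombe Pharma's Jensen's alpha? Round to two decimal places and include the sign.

CAPM benchmark = R_f + β(R_m − R_f) = 1.65% + 1.578 × 5.44% = 10.23432%
α = actual − benchmark = 7.44% − 10.23432% = -2.79%

-2.79%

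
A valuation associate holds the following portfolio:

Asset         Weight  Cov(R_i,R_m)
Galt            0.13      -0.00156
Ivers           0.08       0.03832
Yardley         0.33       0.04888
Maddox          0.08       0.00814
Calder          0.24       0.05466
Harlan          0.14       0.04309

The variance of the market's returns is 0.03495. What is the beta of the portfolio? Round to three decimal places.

1.110

β_Galt = -0.00156 / 0.03495 = -0.0446
β_Ivers = 0.03832 / 0.03495 = 1.0964
β_Yardley = 0.04888 / 0.03495 = 1.3986
β_Maddox = 0.00814 / 0.03495 = 0.2329
β_Calder = 0.05466 / 0.03495 = 1.5639
β_Harlan = 0.04309 / 0.03495 = 1.2329
β_P = Σ w_i β_i = 0.13×-0.0446 + 0.08×1.0964 + 0.33×1.3986 + 0.08×0.2329 + 0.24×1.5639 + 0.14×1.2329 = 1.1100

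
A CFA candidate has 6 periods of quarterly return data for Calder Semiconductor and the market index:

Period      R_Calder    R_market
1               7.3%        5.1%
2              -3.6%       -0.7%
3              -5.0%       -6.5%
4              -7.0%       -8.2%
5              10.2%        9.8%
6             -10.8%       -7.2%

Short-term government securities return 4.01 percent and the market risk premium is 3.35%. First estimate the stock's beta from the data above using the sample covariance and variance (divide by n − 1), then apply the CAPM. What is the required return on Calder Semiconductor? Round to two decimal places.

7.63%

Mean R_i = (7.3 − 3.6 − 5.0 − 7.0 + 10.2 − 10.8) / 6 = -1.4833%
Mean R_m = (5.1 − 0.7 − 6.5 − 8.2 + 9.8 − 7.2) / 6 = -1.2833%
Σ(R_i − R̄_i)(R_m − R̄_m) = 295.9483  ⇒  Cov = 295.9483 / 5 = 59.1897
Σ(R_m − R̄_m)² = 273.9883  ⇒  Var(R_m) = 273.9883 / 5 = 54.7977
β = Cov / Var(R_m) = 59.1897 / 54.7977 = 1.0801
E(R) = R_f + β × MRP = 4.01% + 1.0801 × 3.35% = 7.63%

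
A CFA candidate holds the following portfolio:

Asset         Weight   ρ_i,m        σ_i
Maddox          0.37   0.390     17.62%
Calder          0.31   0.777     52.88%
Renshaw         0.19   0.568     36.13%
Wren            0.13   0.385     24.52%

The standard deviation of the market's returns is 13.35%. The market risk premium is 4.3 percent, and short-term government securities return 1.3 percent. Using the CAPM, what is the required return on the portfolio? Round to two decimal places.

β_Maddox = 0.390 × 17.62% / 13.35% = 0.5147
β_Calder = 0.777 × 52.88% / 13.35% = 3.0777
β_Renshaw = 0.568 × 36.13% / 13.35% = 1.5372
β_Wren = 0.385 × 24.52% / 13.35% = 0.7071
β_P = Σ w_i β_i = 0.37×0.5147 + 0.31×3.0777 + 0.19×1.5372 + 0.13×0.7071 = 1.5285
E(R_P) = R_f + β_P × MRP = 1.3% + 1.5285 × 4.3% = 7.87%

7.87%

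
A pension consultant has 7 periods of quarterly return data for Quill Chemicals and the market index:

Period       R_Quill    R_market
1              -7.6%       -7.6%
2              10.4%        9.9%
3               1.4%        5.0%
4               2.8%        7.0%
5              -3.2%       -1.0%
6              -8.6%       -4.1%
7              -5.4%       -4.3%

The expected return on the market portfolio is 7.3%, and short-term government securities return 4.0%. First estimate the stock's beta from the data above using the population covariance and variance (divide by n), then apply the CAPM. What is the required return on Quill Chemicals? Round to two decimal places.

7.22%

Mean R_i = (-7.6 + 10.4 + 1.4 + 2.8 − 3.2 − 8.6 − 5.4) / 7 = -1.4571%
Mean R_m = (-7.6 + 9.9 + 5.0 + 7.0 − 1.0 − 4.1 − 4.3) / 7 = 0.7000%
Σ(R_i − R̄_i)(R_m − R̄_m) = 256.1400  ⇒  Cov = 256.1400 / 7 = 36.5914
Σ(R_m − R̄_m)² = 262.6400  ⇒  Var(R_m) = 262.6400 / 7 = 37.5200
β = Cov / Var(R_m) = 36.5914 / 37.5200 = 0.9753
MRP = 7.3% − 4.0% = 3.30%
E(R) = R_f + β × MRP = 4.0% + 0.9753 × 3.3% = 7.22%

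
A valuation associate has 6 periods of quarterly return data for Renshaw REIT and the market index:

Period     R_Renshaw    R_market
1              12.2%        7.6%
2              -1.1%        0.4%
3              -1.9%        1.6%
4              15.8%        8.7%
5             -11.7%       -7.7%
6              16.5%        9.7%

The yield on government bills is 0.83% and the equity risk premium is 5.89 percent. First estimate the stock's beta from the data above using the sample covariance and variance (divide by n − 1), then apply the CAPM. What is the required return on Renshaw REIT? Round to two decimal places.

10.86%

Mean R_i = (12.2 − 1.1 − 1.9 + 15.8 − 11.7 + 16.5) / 6 = 4.9667%
Mean R_m = (7.6 + 0.4 + 1.6 + 8.7 − 7.7 + 9.7) / 6 = 3.3833%
Σ(R_i − R̄_i)(R_m − R̄_m) = 376.0167  ⇒  Cov = 376.0167 / 5 = 75.2033
Σ(R_m − R̄_m)² = 220.8683  ⇒  Var(R_m) = 220.8683 / 5 = 44.1737
β = Cov / Var(R_m) = 75.2033 / 44.1737 = 1.7024
E(R) = R_f + β × MRP = 0.83% + 1.7024 × 5.89% = 10.86%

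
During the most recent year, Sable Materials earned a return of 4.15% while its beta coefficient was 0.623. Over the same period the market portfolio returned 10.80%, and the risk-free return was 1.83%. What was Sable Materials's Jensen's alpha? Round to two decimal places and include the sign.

Market excess return = 10.80% − 1.83% = 8.97%
CAPM benchmark = R_f + β(R_m − R_f) = 1.83% + 0.623 × 8.97% = 7.41831%
α = actual − benchmark = 4.15% − 7.41831% = -3.27%

-3.27%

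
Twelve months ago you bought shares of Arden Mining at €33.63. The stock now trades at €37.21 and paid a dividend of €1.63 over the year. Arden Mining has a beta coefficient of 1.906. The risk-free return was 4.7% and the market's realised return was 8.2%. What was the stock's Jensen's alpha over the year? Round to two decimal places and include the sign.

Realised HPR = (P1 + D1 − P0) / P0 = (37.21 + 1.63 − 33.63) / 33.63 = 5.21 / 33.63 = 15.4921%
MRP = 8.2% − 4.7% = 3.50%
CAPM required = R_f + β·MRP = 4.7% + 1.906 × 3.5% = 11.3710%
α = realised − required = 15.4921% − 11.3710% = +4.12%

+4.12%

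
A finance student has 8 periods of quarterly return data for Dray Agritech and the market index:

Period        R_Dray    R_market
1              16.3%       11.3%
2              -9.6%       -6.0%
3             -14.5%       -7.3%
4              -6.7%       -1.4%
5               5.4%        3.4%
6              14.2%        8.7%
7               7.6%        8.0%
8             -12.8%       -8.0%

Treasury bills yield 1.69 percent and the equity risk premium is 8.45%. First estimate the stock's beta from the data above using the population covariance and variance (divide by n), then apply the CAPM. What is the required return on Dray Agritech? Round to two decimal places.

Mean R_i = (16.3 − 9.6 − 14.5 − 6.7 + 5.4 + 14.2 + 7.6 − 12.8) / 8 = -0.0125%
Mean R_m = (11.3 − 6.0 − 7.3 − 1.4 + 3.4 + 8.7 + 8.0 − 8.0) / 8 = 1.0875%
Σ(R_i − R̄_i)(R_m − R̄_m) = 662.2288  ⇒  Cov = 662.2288 / 8 = 82.7786
Σ(R_m − R̄_m)² = 424.7288  ⇒  Var(R_m) = 424.7288 / 8 = 53.0911
β = Cov / Var(R_m) = 82.7786 / 53.0911 = 1.5592
E(R) = R_f + β × MRP = 1.69% + 1.5592 × 8.45% = 14.87%

14.87%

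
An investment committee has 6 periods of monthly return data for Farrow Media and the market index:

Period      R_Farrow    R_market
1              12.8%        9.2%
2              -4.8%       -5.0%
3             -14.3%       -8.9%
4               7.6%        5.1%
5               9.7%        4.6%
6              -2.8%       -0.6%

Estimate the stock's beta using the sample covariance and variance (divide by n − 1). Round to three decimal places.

Mean R_i = (12.8 − 4.8 − 14.3 + 7.6 + 9.7 − 2.8) / 6 = 1.3667%
Mean R_m = (9.2 − 5.0 − 8.9 + 5.1 + 4.6 − 0.6) / 6 = 0.7333%
Σ(R_i − R̄_i)(R_m − R̄_m) = 348.0767  ⇒  Cov = 348.0767 / 5 = 69.6153
Σ(R_m − R̄_m)² = 233.1533  ⇒  Var(R_m) = 233.1533 / 5 = 46.6307
β = Cov / Var(R_m) = 69.6153 / 46.6307 = 1.4929

1.493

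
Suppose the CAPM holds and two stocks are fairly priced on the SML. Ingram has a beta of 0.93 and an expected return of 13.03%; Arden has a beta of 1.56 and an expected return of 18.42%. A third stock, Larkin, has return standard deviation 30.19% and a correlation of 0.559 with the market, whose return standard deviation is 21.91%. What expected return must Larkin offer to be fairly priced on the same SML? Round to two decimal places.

11.66%

MRP = (18.42% − 13.03%) / (1.56 − 0.93) = 8.5556%
R_f = 13.03% − 0.93 × 8.5556% = 5.0733%
β_Larkin = ρ·σ_i/σ_m = 0.559 × 30.19 / 21.91 = 0.7703
E(R_Larkin) = R_f + β × MRP = 5.0733% + 0.7703 × 8.5556% = 11.66%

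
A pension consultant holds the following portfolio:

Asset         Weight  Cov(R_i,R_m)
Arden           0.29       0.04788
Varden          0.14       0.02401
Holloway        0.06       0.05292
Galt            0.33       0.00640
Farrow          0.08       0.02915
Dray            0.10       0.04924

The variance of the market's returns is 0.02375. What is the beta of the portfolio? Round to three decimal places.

1.254

β_Arden = 0.04788 / 0.02375 = 2.0160
β_Varden = 0.02401 / 0.02375 = 1.0109
β_Holloway = 0.05292 / 0.02375 = 2.2282
β_Galt = 0.00640 / 0.02375 = 0.2695
β_Farrow = 0.02915 / 0.02375 = 1.2274
β_Dray = 0.04924 / 0.02375 = 2.0733
β_P = Σ w_i β_i = 0.29×2.0160 + 0.14×1.0109 + 0.06×2.2282 + 0.33×0.2695 + 0.08×1.2274 + 0.10×2.0733 = 1.2543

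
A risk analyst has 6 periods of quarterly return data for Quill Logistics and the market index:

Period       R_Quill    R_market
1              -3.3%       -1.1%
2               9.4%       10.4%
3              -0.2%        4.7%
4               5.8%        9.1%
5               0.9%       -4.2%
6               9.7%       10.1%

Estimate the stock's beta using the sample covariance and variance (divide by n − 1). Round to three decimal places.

0.721

Mean R_i = (-3.3 + 9.4 − 0.2 + 5.8 + 0.9 + 9.7) / 6 = 3.7167%
Mean R_m = (-1.1 + 10.4 + 4.7 + 9.1 − 4.2 + 10.1) / 6 = 4.8333%
Σ(R_i − R̄_i)(R_m − R̄_m) = 139.6367  ⇒  Cov = 139.6367 / 5 = 27.9273
Σ(R_m − R̄_m)² = 193.7533  ⇒  Var(R_m) = 193.7533 / 5 = 38.7507
β = Cov / Var(R_m) = 27.9273 / 38.7507 = 0.7207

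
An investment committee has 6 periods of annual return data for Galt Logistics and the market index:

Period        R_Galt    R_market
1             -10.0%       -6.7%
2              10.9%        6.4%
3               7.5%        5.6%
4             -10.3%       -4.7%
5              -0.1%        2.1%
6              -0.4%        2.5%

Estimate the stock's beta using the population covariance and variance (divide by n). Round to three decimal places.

1.568

Mean R_i = (-10.0 + 10.9 + 7.5 − 10.3 − 0.1 − 0.4) / 6 = -0.4000%
Mean R_m = (-6.7 + 6.4 + 5.6 − 4.7 + 2.1 + 2.5) / 6 = 0.8667%
Σ(R_i − R̄_i)(R_m − R̄_m) = 228.0400  ⇒  Cov = 228.0400 / 6 = 38.0067
Σ(R_m − R̄_m)² = 145.4533  ⇒  Var(R_m) = 145.4533 / 6 = 24.2422
β = Cov / Var(R_m) = 38.0067 / 24.2422 = 1.5678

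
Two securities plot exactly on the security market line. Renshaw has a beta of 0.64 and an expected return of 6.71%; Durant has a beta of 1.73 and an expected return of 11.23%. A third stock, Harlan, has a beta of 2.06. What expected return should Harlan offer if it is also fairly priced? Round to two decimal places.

12.60%

MRP (SML slope) = (11.23% − 6.71%) / (1.73 − 0.64) = 4.52% / 1.09 = 4.1468%
R_f (intercept) = 6.71% − 0.64 × 4.1468% = 4.0560%
E(R_Harlan) = R_f + β × MRP = 4.0560% + 2.06 × 4.1468% = 12.60%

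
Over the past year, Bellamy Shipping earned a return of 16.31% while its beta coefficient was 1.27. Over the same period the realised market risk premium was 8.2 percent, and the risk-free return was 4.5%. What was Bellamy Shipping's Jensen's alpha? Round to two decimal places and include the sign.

+1.40%

CAPM benchmark = R_f + β(R_m − R_f) = 4.5% + 1.27 × 8.2% = 14.9140%
α = actual − benchmark = 16.31% − 14.9140% = +1.40%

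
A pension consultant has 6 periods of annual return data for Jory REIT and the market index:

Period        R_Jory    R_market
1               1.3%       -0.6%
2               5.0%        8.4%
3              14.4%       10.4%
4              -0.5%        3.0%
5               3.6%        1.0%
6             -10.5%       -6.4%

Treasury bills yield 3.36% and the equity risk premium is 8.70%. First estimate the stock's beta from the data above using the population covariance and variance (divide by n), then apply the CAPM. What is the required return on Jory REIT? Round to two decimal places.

13.76%

Mean R_i = (1.3 + 5.0 + 14.4 − 0.5 + 3.6 − 10.5) / 6 = 2.2167%
Mean R_m = (-0.6 + 8.4 + 10.4 + 3.0 + 1.0 − 6.4) / 6 = 2.6333%
Σ(R_i − R̄_i)(R_m − R̄_m) = 225.2567  ⇒  Cov = 225.2567 / 6 = 37.5428
Σ(R_m − R̄_m)² = 188.4333  ⇒  Var(R_m) = 188.4333 / 6 = 31.4056
β = Cov / Var(R_m) = 37.5428 / 31.4056 = 1.1954
E(R) = R_f + β × MRP = 3.36% + 1.1954 × 8.70% = 13.76%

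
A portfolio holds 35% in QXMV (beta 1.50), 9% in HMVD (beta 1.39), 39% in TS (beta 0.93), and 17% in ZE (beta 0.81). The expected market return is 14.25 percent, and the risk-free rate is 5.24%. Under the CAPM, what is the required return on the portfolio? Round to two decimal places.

β_P = Σ w_i β_i = 0.35×1.50 + 0.09×1.39 + 0.39×0.93 + 0.17×0.81 = 1.1505
MRP = 14.25% − 5.24% = 9.01%
E(R_P) = R_f + β_P × MRP = 5.24% + 1.1505 × 9.01% = 15.61%

15.61%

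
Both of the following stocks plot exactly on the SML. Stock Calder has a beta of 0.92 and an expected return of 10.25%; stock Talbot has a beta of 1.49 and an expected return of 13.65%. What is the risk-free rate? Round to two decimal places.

Both satisfy E(R) = R_f + β·MRP, so the slope of the SML is
MRP = (13.65% − 10.25%) / (1.49 − 0.92) = 3.40% / 0.57 = 5.9649%
R_f = E(R_Calder) − β_Calder·MRP = 10.25% − 0.92 × 5.9649% = 4.7623%

4.76%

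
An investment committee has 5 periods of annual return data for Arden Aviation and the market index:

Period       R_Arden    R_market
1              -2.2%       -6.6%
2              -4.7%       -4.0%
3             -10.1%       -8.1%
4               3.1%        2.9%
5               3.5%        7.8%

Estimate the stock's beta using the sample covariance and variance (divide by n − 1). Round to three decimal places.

Mean R_i = (-2.2 − 4.7 − 10.1 + 3.1 + 3.5) / 5 = -2.0800%
Mean R_m = (-6.6 − 4.0 − 8.1 + 2.9 + 7.8) / 5 = -1.6000%
Σ(R_i − R̄_i)(R_m − R̄_m) = 134.7800  ⇒  Cov = 134.7800 / 4 = 33.6950
Σ(R_m − R̄_m)² = 181.6200  ⇒  Var(R_m) = 181.6200 / 4 = 45.4050
β = Cov / Var(R_m) = 33.6950 / 45.4050 = 0.7421

0.742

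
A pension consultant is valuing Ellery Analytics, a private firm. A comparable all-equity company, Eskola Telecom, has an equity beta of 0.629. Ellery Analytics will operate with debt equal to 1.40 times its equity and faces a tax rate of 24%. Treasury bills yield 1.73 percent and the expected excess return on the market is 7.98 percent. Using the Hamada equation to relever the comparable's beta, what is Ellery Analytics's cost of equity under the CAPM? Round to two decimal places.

β_L = β_U × [1 + (1 − t)(D/E)] = 0.629 × [1 + (1 − 0.24) × 1.40]
    = 0.629 × [1 + 0.76 × 1.40] = 0.629 × 2.0640 = 1.2983
E(R) = R_f + β_L × MRP = 1.73% + 1.2983 × 7.98% = 12.09%

12.09%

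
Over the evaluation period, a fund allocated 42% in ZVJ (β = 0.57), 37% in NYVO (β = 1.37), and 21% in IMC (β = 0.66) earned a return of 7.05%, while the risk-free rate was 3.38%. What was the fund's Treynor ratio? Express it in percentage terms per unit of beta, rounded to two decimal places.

4.15%

β_P = 0.42×0.57 + 0.37×1.37 + 0.21×0.66 = 0.8849
Treynor = (R_P − R_f) / β_P = (7.05% − 3.38%) / 0.8849 = 3.67% / 0.8849 = 4.15%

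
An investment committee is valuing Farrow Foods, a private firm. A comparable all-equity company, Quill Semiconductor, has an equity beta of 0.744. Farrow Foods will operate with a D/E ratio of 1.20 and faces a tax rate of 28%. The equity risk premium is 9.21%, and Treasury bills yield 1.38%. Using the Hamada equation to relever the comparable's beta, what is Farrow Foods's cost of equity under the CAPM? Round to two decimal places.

β_L = β_U × [1 + (1 − t)(D/E)] = 0.744 × [1 + (1 − 0.28) × 1.20]
    = 0.744 × [1 + 0.72 × 1.20] = 0.744 × 1.8640 = 1.3868
E(R) = R_f + β_L × MRP = 1.38% + 1.3868 × 9.21% = 14.15%

14.15%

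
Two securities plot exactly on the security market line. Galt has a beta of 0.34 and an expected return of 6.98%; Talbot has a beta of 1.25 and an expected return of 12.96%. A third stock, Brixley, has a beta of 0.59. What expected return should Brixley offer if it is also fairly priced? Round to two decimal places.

8.62%

MRP (SML slope) = (12.96% − 6.98%) / (1.25 − 0.34) = 5.98% / 0.91 = 6.5714%
R_f (intercept) = 6.98% − 0.34 × 6.5714% = 4.7457%
E(R_Brixley) = R_f + β × MRP = 4.7457% + 0.59 × 6.5714% = 8.62%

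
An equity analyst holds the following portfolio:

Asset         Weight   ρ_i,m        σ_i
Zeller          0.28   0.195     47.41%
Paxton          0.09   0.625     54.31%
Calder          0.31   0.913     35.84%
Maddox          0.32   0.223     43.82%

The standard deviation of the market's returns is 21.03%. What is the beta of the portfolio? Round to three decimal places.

0.899

β_Zeller = 0.195 × 47.41% / 21.03% = 0.4396
β_Paxton = 0.625 × 54.31% / 21.03% = 1.6141
β_Calder = 0.913 × 35.84% / 21.03% = 1.5560
β_Maddox = 0.223 × 43.82% / 21.03% = 0.4647
β_P = Σ w_i β_i = 0.28×0.4396 + 0.09×1.6141 + 0.31×1.5560 + 0.32×0.4647 = 0.8994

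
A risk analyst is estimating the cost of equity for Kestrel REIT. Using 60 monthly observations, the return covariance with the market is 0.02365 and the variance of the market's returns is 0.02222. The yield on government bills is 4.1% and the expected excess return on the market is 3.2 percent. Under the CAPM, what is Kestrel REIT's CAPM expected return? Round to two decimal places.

7.51%

β = Cov(R_i, R_m) / Var(R_m) = 0.02365 / 0.02222 = 1.0644
E(R) = R_f + β × MRP = 4.1% + 1.0644 × 3.2% = 7.51%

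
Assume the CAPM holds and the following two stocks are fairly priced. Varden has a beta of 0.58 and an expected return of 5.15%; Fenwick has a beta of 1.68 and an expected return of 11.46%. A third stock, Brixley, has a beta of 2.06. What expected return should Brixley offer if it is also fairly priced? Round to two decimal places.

13.64%

MRP (SML slope) = (11.46% − 5.15%) / (1.68 − 0.58) = 6.31% / 1.10 = 5.7364%
R_f (intercept) = 5.15% − 0.58 × 5.7364% = 1.8229%
E(R_Brixley) = R_f + β × MRP = 1.8229% + 2.06 × 5.7364% = 13.64%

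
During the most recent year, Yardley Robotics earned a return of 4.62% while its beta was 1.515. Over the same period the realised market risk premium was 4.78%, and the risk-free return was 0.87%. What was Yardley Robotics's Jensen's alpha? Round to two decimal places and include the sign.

-3.49%

CAPM benchmark = R_f + β(R_m − R_f) = 0.87% + 1.515 × 4.78% = 8.11170%
α = actual − benchmark = 4.62% − 8.11170% = -3.49%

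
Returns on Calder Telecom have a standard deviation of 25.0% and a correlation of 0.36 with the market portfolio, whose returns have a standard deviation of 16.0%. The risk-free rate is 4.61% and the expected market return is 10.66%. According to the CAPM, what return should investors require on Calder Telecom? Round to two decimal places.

β = ρ × σ_i / σ_m = 0.36 × 25.0% / 16.0% = 0.5625
MRP = 10.66% − 4.61% = 6.05%
E(R) = 4.61% + 0.5625 × 6.05% = 8.01%

8.01%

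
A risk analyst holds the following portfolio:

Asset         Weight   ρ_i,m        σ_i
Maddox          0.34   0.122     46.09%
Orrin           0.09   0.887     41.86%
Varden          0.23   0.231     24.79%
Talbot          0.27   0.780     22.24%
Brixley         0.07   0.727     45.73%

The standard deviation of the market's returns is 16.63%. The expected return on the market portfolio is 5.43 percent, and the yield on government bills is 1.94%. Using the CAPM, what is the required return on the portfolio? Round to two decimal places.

4.79%

β_Maddox = 0.122 × 46.09% / 16.63% = 0.3381
β_Orrin = 0.887 × 41.86% / 16.63% = 2.2327
β_Varden = 0.231 × 24.79% / 16.63% = 0.3443
β_Talbot = 0.780 × 22.24% / 16.63% = 1.0431
β_Brixley = 0.727 × 45.73% / 16.63% = 1.9991
β_P = Σ w_i β_i = 0.34×0.3381 + 0.09×2.2327 + 0.23×0.3443 + 0.27×1.0431 + 0.07×1.9991 = 0.8167
MRP = 5.43% − 1.94% = 3.49%
E(R_P) = R_f + β_P × MRP = 1.94% + 0.8167 × 3.49% = 4.79%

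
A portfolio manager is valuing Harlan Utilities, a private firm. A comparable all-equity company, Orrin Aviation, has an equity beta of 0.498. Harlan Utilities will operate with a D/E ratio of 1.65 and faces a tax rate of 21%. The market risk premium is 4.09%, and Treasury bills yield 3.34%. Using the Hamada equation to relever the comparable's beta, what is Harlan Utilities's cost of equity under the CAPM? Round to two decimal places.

β_L = β_U × [1 + (1 − t)(D/E)] = 0.498 × [1 + (1 − 0.21) × 1.65]
    = 0.498 × [1 + 0.79 × 1.65] = 0.498 × 2.3035 = 1.1471
E(R) = R_f + β_L × MRP = 3.34% + 1.1471 × 4.09% = 8.03%

8.03%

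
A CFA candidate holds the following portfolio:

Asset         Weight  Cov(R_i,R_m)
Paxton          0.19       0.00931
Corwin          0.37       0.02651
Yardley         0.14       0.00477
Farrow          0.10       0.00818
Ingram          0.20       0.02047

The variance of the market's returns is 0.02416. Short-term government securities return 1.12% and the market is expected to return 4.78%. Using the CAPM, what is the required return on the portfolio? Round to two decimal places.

3.72%

β_Paxton = 0.00931 / 0.02416 = 0.3853
β_Corwin = 0.02651 / 0.02416 = 1.0973
β_Yardley = 0.00477 / 0.02416 = 0.1974
β_Farrow = 0.00818 / 0.02416 = 0.3386
β_Ingram = 0.02047 / 0.02416 = 0.8473
β_P = Σ w_i β_i = 0.19×0.3853 + 0.37×1.0973 + 0.14×0.1974 + 0.10×0.3386 + 0.20×0.8473 = 0.7102
MRP = 4.78% − 1.12% = 3.66%
E(R_P) = R_f + β_P × MRP = 1.12% + 0.7102 × 3.66% = 3.72%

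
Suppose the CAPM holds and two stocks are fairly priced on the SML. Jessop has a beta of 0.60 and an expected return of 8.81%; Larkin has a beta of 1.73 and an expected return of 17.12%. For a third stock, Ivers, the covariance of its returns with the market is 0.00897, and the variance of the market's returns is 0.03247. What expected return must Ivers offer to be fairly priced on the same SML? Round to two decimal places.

6.43%

MRP = (17.12% − 8.81%) / (1.73 − 0.60) = 7.3540%
R_f = 8.81% − 0.60 × 7.3540% = 4.3976%
β_Ivers = Cov / Var(R_m) = 0.00897 / 0.03247 = 0.2763
E(R_Ivers) = R_f + β × MRP = 4.3976% + 0.2763 × 7.3540% = 6.43%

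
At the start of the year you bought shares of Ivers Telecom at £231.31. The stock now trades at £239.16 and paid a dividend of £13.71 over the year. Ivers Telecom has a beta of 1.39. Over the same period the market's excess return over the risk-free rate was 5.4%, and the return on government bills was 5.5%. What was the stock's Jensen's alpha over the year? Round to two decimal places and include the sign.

Realised HPR = (P1 + D1 − P0) / P0 = (239.16 + 13.71 − 231.31) / 231.31 = 21.56 / 231.31 = 9.3208%
CAPM required = R_f + β·MRP = 5.5% + 1.39 × 5.4% = 13.0060%
α = realised − required = 9.3208% − 13.0060% = -3.69%

-3.69%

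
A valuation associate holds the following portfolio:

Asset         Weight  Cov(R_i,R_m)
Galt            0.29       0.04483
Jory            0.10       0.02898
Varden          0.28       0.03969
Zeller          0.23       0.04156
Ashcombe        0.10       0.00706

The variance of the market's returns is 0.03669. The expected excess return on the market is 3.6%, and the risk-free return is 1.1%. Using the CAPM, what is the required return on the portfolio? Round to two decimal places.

4.76%

β_Galt = 0.04483 / 0.03669 = 1.2219
β_Jory = 0.02898 / 0.03669 = 0.7899
β_Varden = 0.03969 / 0.03669 = 1.0818
β_Zeller = 0.04156 / 0.03669 = 1.1327
β_Ashcombe = 0.00706 / 0.03669 = 0.1924
β_P = Σ w_i β_i = 0.29×1.2219 + 0.10×0.7899 + 0.28×1.0818 + 0.23×1.1327 + 0.10×0.1924 = 1.0160
E(R_P) = R_f + β_P × MRP = 1.1% + 1.0160 × 3.6% = 4.76%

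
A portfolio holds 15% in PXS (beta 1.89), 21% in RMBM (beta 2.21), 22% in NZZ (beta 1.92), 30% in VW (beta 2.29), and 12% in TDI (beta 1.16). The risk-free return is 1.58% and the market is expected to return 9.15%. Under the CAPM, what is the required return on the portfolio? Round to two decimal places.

β_P = Σ w_i β_i = 0.15×1.89 + 0.21×2.21 + 0.22×1.92 + 0.30×2.29 + 0.12×1.16 = 1.9962
MRP = 9.15% − 1.58% = 7.57%
E(R_P) = R_f + β_P × MRP = 1.58% + 1.9962 × 7.57% = 16.69%

16.69%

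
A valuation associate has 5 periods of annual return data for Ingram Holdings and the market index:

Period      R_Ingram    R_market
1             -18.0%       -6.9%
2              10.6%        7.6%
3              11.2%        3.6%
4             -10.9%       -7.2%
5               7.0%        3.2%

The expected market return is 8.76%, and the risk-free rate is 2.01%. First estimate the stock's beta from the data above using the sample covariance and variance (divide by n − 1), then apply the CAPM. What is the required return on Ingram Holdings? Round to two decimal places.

Mean R_i = (-18.0 + 10.6 + 11.2 − 10.9 + 7.0) / 5 = -0.0200%
Mean R_m = (-6.9 + 7.6 + 3.6 − 7.2 + 3.2) / 5 = 0.0600%
Σ(R_i − R̄_i)(R_m − R̄_m) = 345.9660  ⇒  Cov = 345.9660 / 4 = 86.4915
Σ(R_m − R̄_m)² = 180.3920  ⇒  Var(R_m) = 180.3920 / 4 = 45.0980
β = Cov / Var(R_m) = 86.4915 / 45.0980 = 1.9179
MRP = 8.76% − 2.01% = 6.75%
E(R) = R_f + β × MRP = 2.01% + 1.9179 × 6.75% = 14.96%

14.96%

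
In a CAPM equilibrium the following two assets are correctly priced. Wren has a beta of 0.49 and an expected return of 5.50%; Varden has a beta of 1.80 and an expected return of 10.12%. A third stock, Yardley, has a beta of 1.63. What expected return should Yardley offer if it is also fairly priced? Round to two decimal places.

MRP (SML slope) = (10.12% − 5.50%) / (1.80 − 0.49) = 4.62% / 1.31 = 3.5267%
R_f (intercept) = 5.50% − 0.49 × 3.5267% = 3.7719%
E(R_Yardley) = R_f + β × MRP = 3.7719% + 1.63 × 3.5267% = 9.52%

9.52%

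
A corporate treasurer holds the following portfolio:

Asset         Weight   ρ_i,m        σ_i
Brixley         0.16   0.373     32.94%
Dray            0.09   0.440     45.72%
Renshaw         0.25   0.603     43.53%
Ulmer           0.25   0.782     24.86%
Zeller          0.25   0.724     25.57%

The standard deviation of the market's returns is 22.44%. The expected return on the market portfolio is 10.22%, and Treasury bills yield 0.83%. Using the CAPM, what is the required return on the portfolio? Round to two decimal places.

9.13%

β_Brixley = 0.373 × 32.94% / 22.44% = 0.5475
β_Dray = 0.440 × 45.72% / 22.44% = 0.8965
β_Renshaw = 0.603 × 43.53% / 22.44% = 1.1697
β_Ulmer = 0.782 × 24.86% / 22.44% = 0.8663
β_Zeller = 0.724 × 25.57% / 22.44% = 0.8250
β_P = Σ w_i β_i = 0.16×0.5475 + 0.09×0.8965 + 0.25×1.1697 + 0.25×0.8663 + 0.25×0.8250 = 0.8835
MRP = 10.22% − 0.83% = 9.39%
E(R_P) = R_f + β_P × MRP = 0.83% + 0.8835 × 9.39% = 9.13%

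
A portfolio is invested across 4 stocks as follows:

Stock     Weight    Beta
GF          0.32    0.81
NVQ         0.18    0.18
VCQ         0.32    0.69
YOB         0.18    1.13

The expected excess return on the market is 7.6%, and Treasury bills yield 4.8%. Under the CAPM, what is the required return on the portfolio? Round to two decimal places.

10.24%

β_P = Σ w_i β_i = 0.32×0.81 + 0.18×0.18 + 0.32×0.69 + 0.18×1.13 = 0.7158
E(R_P) = R_f + β_P × MRP = 4.8% + 0.7158 × 7.6% = 10.24%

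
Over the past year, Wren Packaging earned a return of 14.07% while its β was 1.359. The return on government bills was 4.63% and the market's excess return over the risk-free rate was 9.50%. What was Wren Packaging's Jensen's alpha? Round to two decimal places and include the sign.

-3.47%

CAPM benchmark = R_f + β(R_m − R_f) = 4.63% + 1.359 × 9.50% = 17.54050%
α = actual − benchmark = 14.07% − 17.54050% = -3.47%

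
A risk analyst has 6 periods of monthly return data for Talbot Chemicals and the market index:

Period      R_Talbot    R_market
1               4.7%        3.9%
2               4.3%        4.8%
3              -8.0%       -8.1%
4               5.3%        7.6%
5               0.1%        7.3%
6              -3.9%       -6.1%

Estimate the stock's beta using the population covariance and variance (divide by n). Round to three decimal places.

Mean R_i = (4.7 + 4.3 − 8.0 + 5.3 + 0.1 − 3.9) / 6 = 0.4167%
Mean R_m = (3.9 + 4.8 − 8.1 + 7.6 + 7.3 − 6.1) / 6 = 1.5667%
Σ(R_i − R̄_i)(R_m − R̄_m) = 164.6533  ⇒  Cov = 164.6533 / 6 = 27.4422
Σ(R_m − R̄_m)² = 237.3933  ⇒  Var(R_m) = 237.3933 / 6 = 39.5656
β = Cov / Var(R_m) = 27.4422 / 39.5656 = 0.6936

0.694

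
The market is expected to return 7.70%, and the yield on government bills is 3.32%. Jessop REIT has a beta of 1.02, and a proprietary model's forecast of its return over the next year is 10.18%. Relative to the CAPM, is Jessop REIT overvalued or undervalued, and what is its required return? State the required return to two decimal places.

MRP = 7.70% − 3.32% = 4.38%
Required return = R_f + β·MRP = 3.32% + 1.02 × 4.38% = 7.79%
Forecast 10.18% > required 7.79% → the stock plots above the SML → undervalued.

Undervalued; required return 7.79%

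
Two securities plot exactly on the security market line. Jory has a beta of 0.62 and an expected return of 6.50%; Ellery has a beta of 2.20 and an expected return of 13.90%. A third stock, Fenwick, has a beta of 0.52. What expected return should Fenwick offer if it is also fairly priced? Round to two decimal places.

6.03%

MRP (SML slope) = (13.90% − 6.50%) / (2.20 − 0.62) = 7.40% / 1.58 = 4.6835%
R_f (intercept) = 6.50% − 0.62 × 4.6835% = 3.5962%
E(R_Fenwick) = R_f + β × MRP = 3.5962% + 0.52 × 4.6835% = 6.03%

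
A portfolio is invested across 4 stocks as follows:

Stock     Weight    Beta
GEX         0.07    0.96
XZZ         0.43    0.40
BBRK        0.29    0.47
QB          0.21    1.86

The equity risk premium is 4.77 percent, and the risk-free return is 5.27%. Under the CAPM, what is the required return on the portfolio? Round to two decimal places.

8.92%

β_P = Σ w_i β_i = 0.07×0.96 + 0.43×0.40 + 0.29×0.47 + 0.21×1.86 = 0.7661
E(R_P) = R_f + β_P × MRP = 5.27% + 0.7661 × 4.77% = 8.92%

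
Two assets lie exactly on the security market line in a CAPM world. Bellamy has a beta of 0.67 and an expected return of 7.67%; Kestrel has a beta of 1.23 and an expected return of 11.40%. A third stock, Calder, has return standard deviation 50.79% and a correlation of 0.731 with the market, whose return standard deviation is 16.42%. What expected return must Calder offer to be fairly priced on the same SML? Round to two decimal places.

18.27%

MRP = (11.40% − 7.67%) / (1.23 − 0.67) = 6.6607%
R_f = 7.67% − 0.67 × 6.6607% = 3.2073%
β_Calder = ρ·σ_i/σ_m = 0.731 × 50.79 / 16.42 = 2.2611
E(R_Calder) = R_f + β × MRP = 3.2073% + 2.2611 × 6.6607% = 18.27%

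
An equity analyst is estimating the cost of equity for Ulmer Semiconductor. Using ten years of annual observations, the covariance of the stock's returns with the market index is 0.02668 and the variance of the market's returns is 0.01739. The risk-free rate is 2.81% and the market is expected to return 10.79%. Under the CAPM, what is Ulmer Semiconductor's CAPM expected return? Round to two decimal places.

β = Cov(R_i, R_m) / Var(R_m) = 0.02668 / 0.01739 = 1.5342
MRP = 10.79% − 2.81% = 7.98%
E(R) = R_f + β × MRP = 2.81% + 1.5342 × 7.98% = 15.05%

15.05%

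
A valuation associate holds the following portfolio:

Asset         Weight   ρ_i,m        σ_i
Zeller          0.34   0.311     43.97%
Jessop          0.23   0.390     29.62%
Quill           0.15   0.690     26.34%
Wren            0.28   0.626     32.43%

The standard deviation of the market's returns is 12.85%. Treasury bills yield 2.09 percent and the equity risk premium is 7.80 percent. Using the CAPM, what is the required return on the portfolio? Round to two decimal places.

11.63%

β_Zeller = 0.311 × 43.97% / 12.85% = 1.0642
β_Jessop = 0.390 × 29.62% / 12.85% = 0.8990
β_Quill = 0.690 × 26.34% / 12.85% = 1.4144
β_Wren = 0.626 × 32.43% / 12.85% = 1.5799
β_P = Σ w_i β_i = 0.34×1.0642 + 0.23×0.8990 + 0.15×1.4144 + 0.28×1.5799 = 1.2231
E(R_P) = R_f + β_P × MRP = 2.09% + 1.2231 × 7.80% = 11.63%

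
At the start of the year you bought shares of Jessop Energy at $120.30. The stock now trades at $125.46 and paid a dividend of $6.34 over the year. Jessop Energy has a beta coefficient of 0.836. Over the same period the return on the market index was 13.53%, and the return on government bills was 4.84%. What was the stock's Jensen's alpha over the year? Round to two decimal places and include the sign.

-2.55%

Realised HPR = (P1 + D1 − P0) / P0 = (125.46 + 6.34 − 120.30) / 120.30 = 11.50 / 120.30 = 9.5594%
MRP = 13.53% − 4.84% = 8.69%
CAPM required = R_f + β·MRP = 4.84% + 0.836 × 8.69% = 12.10484%
α = realised − required = 9.5594% − 12.10484% = -2.55%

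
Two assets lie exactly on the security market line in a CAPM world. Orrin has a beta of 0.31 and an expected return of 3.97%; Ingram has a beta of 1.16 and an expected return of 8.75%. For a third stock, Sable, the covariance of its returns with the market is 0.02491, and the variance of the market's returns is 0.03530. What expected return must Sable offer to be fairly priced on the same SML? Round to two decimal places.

6.20%

MRP = (8.75% − 3.97%) / (1.16 − 0.31) = 5.6235%
R_f = 3.97% − 0.31 × 5.6235% = 2.2267%
β_Sable = Cov / Var(R_m) = 0.02491 / 0.03530 = 0.7057
E(R_Sable) = R_f + β × MRP = 2.2267% + 0.7057 × 5.6235% = 6.20%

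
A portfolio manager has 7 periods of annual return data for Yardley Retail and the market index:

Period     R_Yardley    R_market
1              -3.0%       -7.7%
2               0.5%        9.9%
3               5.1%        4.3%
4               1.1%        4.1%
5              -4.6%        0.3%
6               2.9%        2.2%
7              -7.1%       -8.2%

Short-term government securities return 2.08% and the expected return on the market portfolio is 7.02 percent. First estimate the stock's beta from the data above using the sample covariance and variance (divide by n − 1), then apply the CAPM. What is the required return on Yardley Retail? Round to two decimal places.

Mean R_i = (-3.0 + 0.5 + 5.1 + 1.1 − 4.6 + 2.9 − 7.1) / 7 = -0.7286%
Mean R_m = (-7.7 + 9.9 + 4.3 + 4.1 + 0.3 + 2.2 − 8.2) / 7 = 0.7000%
Σ(R_i − R̄_i)(R_m − R̄_m) = 121.2800  ⇒  Cov = 121.2800 / 6 = 20.2133
Σ(R_m − R̄_m)² = 261.3400  ⇒  Var(R_m) = 261.3400 / 6 = 43.5567
β = Cov / Var(R_m) = 20.2133 / 43.5567 = 0.4641
MRP = 7.02% − 2.08% = 4.94%
E(R) = R_f + β × MRP = 2.08% + 0.4641 × 4.94% = 4.37%

4.37%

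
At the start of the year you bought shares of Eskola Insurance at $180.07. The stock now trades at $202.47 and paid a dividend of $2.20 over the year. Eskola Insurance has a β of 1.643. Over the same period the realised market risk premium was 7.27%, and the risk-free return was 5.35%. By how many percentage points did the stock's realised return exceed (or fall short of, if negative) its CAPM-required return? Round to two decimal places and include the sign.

Realised HPR = (P1 + D1 − P0) / P0 = (202.47 + 2.20 − 180.07) / 180.07 = 24.60 / 180.07 = 13.6614%
CAPM required = R_f + β·MRP = 5.35% + 1.643 × 7.27% = 17.29461%
α = realised − required = 13.6614% − 17.29461% = -3.63%

-3.63%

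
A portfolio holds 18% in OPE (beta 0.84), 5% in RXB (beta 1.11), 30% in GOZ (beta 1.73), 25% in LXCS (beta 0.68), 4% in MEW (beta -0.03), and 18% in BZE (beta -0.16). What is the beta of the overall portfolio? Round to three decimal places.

β_P = Σ w_i β_i = 0.18×0.84 + 0.05×1.11 + 0.30×1.73 + 0.25×0.68 + 0.04×-0.03 + 0.18×-0.16 = 0.8657

0.866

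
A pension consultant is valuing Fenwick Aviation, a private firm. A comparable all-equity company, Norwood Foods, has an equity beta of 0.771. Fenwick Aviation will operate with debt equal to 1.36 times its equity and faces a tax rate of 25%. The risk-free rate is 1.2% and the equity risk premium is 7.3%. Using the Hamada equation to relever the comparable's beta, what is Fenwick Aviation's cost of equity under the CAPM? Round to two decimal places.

β_L = β_U × [1 + (1 − t)(D/E)] = 0.771 × [1 + (1 − 0.25) × 1.36]
    = 0.771 × [1 + 0.75 × 1.36] = 0.771 × 2.0200 = 1.5574
E(R) = R_f + β_L × MRP = 1.2% + 1.5574 × 7.3% = 12.57%

12.57%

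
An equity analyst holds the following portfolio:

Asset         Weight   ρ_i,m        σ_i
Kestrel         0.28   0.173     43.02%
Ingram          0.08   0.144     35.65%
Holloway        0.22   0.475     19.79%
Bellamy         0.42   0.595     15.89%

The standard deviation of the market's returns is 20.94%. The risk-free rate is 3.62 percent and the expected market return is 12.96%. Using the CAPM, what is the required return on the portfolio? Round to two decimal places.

β_Kestrel = 0.173 × 43.02% / 20.94% = 0.3554
β_Ingram = 0.144 × 35.65% / 20.94% = 0.2452
β_Holloway = 0.475 × 19.79% / 20.94% = 0.4489
β_Bellamy = 0.595 × 15.89% / 20.94% = 0.4515
β_P = Σ w_i β_i = 0.28×0.3554 + 0.08×0.2452 + 0.22×0.4489 + 0.42×0.4515 = 0.4075
MRP = 12.96% − 3.62% = 9.34%
E(R_P) = R_f + β_P × MRP = 3.62% + 0.4075 × 9.34% = 7.43%

7.43%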